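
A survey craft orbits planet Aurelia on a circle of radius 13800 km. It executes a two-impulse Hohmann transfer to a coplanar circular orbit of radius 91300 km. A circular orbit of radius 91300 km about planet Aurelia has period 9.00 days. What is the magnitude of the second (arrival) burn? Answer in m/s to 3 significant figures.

Δv₂ = 360 m/s

From Kepler's third law T² = 4π²r³/μ at r = 91300 km, T = 9.00 days = 9.00 × 86400 s = 7.776×10^5 s: μ = 4π²r³/T² = 49688.9 km³/s².
The Hohmann ellipse has a_t = (r₁ + r₂)/2 = 52550 km.
Circular speed at r = 91300 km: v_c = √(μ/r) = 0.7377 km/s.
Transfer-orbit speed at the same r (vis-viva, a = a_t): v_t = √[μ(2/r − 1/a_t)] = 0.3780 km/s.
Δv₂ = |v_t − v_c| = |0.3780 − 0.7377| = 0.3597 km/s.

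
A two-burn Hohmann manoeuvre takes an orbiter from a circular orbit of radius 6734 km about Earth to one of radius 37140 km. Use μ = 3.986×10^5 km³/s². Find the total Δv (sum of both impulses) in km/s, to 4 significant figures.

Semi-major axis of the transfer orbit: a_t = (6734 + 37140)/2 = 21937 km.
Circular speed at r₁: v₁ = √(μ/r₁) = √(3.986×10^5/6734) = 7.6936 km/s.
On the transfer ellipse at r₁, vis-viva equation gives v_p = √[μ(2/r₁ − 1/a_t)] = 10.011 km/s.
First burn Δv₁ = |v_p − v₁| = 2.317 km/s.
At r₂, v₂ = √(μ/r₂) = 3.276 km/s.
Transfer-orbit speed at r₂: v_a = √[μ(2/r₂ − 1/a_t)] = 1.815 km/s.
Second burn Δv₂ = |v₂ − v_a| = 1.461 km/s.
Total Δv = Δv₁ + Δv₂ = 3.778 km/s.

Δv = 3.778 km/s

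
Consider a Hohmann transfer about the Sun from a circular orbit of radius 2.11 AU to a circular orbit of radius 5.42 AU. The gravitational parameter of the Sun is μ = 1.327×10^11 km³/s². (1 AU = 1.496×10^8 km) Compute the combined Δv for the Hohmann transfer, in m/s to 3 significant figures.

Δv = 7310 m/s

In km: r₁ = 2.11 × 1.496×10^8 = 3.15656×10^8 km; r₂ = 5.42 × 1.496×10^8 = 8.10832×10^8 km.
Transfer-ellipse semi-major axis a_t = (r₁ + r₂)/2 = (3.15656×10^8 + 8.10832×10^8)/2 = 5.63244×10^8 km.
At r₁ the circular-orbit speed is v₁ = √(μ/r₁) = 20.504 km/s.
On the transfer ellipse at r₁, vis-viva equation gives v_p = √[μ(2/r₁ − 1/a_t)] = 24.601 km/s.
First burn Δv₁ = |v_p − v₁| = 4.097 km/s.
At r₂, v₂ = √(μ/r₂) = 12.793 km/s.
Transfer-orbit speed at r₂: v_a = √[μ(2/r₂ − 1/a_t)] = 9.5770 km/s.
Second burn Δv₂ = |v₂ − v_a| = 3.216 km/s.
Δv = Δv₁ + Δv₂ = 4.097 + 3.216 = 7.313 km/s.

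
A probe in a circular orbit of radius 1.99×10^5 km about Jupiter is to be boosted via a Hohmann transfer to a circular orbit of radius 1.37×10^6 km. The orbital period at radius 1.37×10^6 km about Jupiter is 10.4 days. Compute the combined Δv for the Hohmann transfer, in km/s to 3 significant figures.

From Kepler's third law T² = 4π²r³/μ at r = 1.37×10^6 km, T = 10.4 days = 10.4 × 86400 s = 8.9856×10^5 s: μ = 4π²r³/T² = 1.25727×10^8 km³/s².
Transfer-ellipse semi-major axis a_t = (r₁ + r₂)/2 = (1.990×10^5 + 1.370×10^6)/2 = 7.845×10^5 km.
Circular speed at r₁: v₁ = √(μ/r₁) = √(1.25727×10^8/1.990×10^5) = 25.135 km/s.
Transfer-orbit speed at r₁ (vis-viva equation): v_p = √[μ(2/r₁ − 1/a_t)] = 33.216 km/s.
First burn Δv₁ = |v_p − v₁| = 8.081 km/s.
At r₂, v₂ = √(μ/r₂) = 9.580 km/s.
Transfer-orbit speed at r₂: v_a = √[μ(2/r₂ − 1/a_t)] = 4.825 km/s.
Second burn Δv₂ = |v₂ − v_a| = 4.755 km/s.
Δv = Δv₁ + Δv₂ = 8.081 + 4.755 = 12.84 km/s.

Δv = 12.8 km/s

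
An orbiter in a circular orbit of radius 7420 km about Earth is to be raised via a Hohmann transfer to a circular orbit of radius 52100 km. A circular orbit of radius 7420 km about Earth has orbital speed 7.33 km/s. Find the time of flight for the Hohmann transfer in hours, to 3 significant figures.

t = 7.10 hours

From the circular-orbit relation v² = μ/r at r = 7420 km: μ = v²r = (7.33)² × 7420 = 3.98668×10^5 km³/s².
Transfer-ellipse semi-major axis a_t = (r₁ + r₂)/2 = (7420 + 52100)/2 = 29760 km.
Half the transfer-orbit period gives t = π√(a_t³/μ) = 25544 s.
Converting: 25544 s ÷ 3600 s/hour = 7.10 hours.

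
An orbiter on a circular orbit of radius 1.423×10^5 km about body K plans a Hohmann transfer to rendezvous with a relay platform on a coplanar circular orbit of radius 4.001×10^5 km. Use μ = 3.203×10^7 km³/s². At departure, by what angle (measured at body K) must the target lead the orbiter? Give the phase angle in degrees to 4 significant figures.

The Hohmann ellipse has a_t = (r₁ + r₂)/2 = 2.712×10^5 km.
Transfer time t = π√(a_t³/μ) = 78398 s.
The target's mean motion on its circular orbit is ω₂ = √(μ/r₂³) = 2.2363×10^-5 rad/s.
Angle swept by the target during transfer: ω₂·t = 1.7532 rad = 100.45°.
Arrival is 180° from departure on the ellipse, so φ = 180° − 100.45° = 79.55°.

φ = 79.55°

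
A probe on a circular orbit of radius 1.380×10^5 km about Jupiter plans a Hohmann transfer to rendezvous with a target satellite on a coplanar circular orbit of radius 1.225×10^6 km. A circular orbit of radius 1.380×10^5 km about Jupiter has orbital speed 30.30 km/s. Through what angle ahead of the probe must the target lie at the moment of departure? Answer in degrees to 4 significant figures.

φ = 105.3°

From the circular-orbit relation v² = μ/r at r = 1.380×10^5 km: μ = v²r = (30.30)² × 1.380×10^5 = 1.26696×10^8 km³/s².
The Hohmann ellipse has a_t = (r₁ + r₂)/2 = 6.815×10^5 km.
The half-period of the transfer ellipse is t = π√(a_t³/μ) = 1.5702×10^5 s.
The target's mean motion on its circular orbit is ω₂ = √(μ/r₂³) = 8.3019×10^-6 rad/s.
Angle swept by the target during transfer: ω₂·t = 1.3036 rad = 74.69°.
Arrival is 180° from departure on the ellipse, so φ = 180° − 74.69° = 105.3°.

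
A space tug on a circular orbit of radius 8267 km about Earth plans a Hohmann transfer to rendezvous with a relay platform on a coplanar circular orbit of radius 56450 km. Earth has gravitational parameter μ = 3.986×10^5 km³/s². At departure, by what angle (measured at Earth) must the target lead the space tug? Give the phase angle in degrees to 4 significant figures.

φ = 101.9°

Semi-major axis of the transfer orbit: a_t = (8267 + 56450)/2 = 32358.5 km.
Transfer time t = π√(a_t³/μ) = 28964 s.
The target's mean motion on its circular orbit is ω₂ = √(μ/r₂³) = 4.7073×10^-5 rad/s.
Angle swept by the target during transfer: ω₂·t = 1.3634 rad = 78.12°.
The space tug traverses 180° on the transfer ellipse, so the target must lead by 180° − 78.12° = 101.9°.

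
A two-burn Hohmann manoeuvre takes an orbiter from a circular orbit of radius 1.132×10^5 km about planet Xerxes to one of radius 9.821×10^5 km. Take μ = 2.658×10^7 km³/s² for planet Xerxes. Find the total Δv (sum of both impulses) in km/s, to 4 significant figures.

Δv = 8.034 km/s

Semi-major axis of the transfer orbit: a_t = (1.132×10^5 + 9.821×10^5)/2 = 5.4765×10^5 km.
At r₁ the circular-orbit speed is v₁ = √(μ/r₁) = 15.323 km/s.
Transfer-orbit speed at r₁ (vis-viva): v_p = √[μ(2/r₁ − 1/a_t)] = 20.520 km/s.
First burn Δv₁ = |v_p − v₁| = 5.197 km/s.
At r₂, v₂ = √(μ/r₂) = 5.202 km/s.
Transfer-orbit speed at r₂: v_a = √[μ(2/r₂ − 1/a_t)] = 2.365 km/s.
Second burn Δv₂ = |v₂ − v_a| = 2.837 km/s.
Δv = Δv₁ + Δv₂ = 5.197 + 2.837 = 8.034 km/s.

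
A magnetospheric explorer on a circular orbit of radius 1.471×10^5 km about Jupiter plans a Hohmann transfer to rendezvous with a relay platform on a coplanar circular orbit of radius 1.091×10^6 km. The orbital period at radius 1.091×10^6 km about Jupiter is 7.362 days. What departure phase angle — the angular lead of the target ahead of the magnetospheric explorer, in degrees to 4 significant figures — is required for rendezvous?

φ = 103.1°

From Kepler's third law T² = 4π²r³/μ at r = 1.091×10^6 km, T = 7.362 days = 7.362 × 86400 s = 6.360768×10^5 s: μ = 4π²r³/T² = 1.26711×10^8 km³/s².
Transfer-ellipse semi-major axis a_t = (r₁ + r₂)/2 = (1.471×10^5 + 1.091×10^6)/2 = 6.1905×10^5 km.
The half-period of the transfer ellipse is t = π√(a_t³/μ) = 1.35935×10^5 s.
The target's mean motion on its circular orbit is ω₂ = √(μ/r₂³) = 9.87803×10^-6 rad/s.
Angle swept by the target during transfer: ω₂·t = 1.3428 rad = 76.94°.
The magnetospheric explorer traverses 180° on the transfer ellipse, so the target must lead by 180° − 76.94° = 103.1°.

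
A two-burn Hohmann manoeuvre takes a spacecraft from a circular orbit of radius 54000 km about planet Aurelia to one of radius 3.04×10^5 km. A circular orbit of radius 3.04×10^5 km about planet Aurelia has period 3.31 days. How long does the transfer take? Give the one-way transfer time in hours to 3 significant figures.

From Kepler's third law T² = 4π²r³/μ at r = 3.04×10^5 km, T = 3.31 days = 3.31 × 86400 s = 2.85984×10^5 s: μ = 4π²r³/T² = 1.35612×10^7 km³/s².
The Hohmann ellipse has a_t = (r₁ + r₂)/2 = 1.790×10^5 km.
By Kepler's third law the transfer-orbit period is T = 2π√(a_t³/μ), so t = T/2 = 64610 s.
Converting: 64610 s ÷ 3600 s/hour = 17.9 hours.

t = 17.9 hours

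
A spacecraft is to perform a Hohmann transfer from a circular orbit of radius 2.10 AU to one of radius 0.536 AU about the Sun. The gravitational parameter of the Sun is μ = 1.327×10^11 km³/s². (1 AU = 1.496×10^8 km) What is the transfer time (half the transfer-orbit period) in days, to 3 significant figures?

t = 276 days

In km: r₁ = 2.10 × 1.496×10^8 = 3.1416×10^8 km; r₂ = 0.536 × 1.496×10^8 = 8.01856×10^7 km.
Transfer-ellipse semi-major axis a_t = (r₁ + r₂)/2 = (3.1416×10^8 + 8.01856×10^7)/2 = 1.971728×10^8 km.
By Kepler's third law the transfer-orbit period is T = 2π√(a_t³/μ), so t = T/2 = 2.388×10^7 s.
Converting: 2.388×10^7 s ÷ 86400 s/day = 276 days.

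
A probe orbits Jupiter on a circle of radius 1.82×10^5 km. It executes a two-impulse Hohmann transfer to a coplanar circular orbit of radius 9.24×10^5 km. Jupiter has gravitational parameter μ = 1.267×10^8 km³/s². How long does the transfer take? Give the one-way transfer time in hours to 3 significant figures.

t = 31.9 hours

Transfer-ellipse semi-major axis a_t = (r₁ + r₂)/2 = (1.820×10^5 + 9.240×10^5)/2 = 5.530×10^5 km.
Transfer time t = π√(a_t³/μ) = π√((5.530×10^5)³ / 1.267×10^8) = 1.148×10^5 s.
Converting: 1.148×10^5 s ÷ 3600 s/hour = 31.9 hours.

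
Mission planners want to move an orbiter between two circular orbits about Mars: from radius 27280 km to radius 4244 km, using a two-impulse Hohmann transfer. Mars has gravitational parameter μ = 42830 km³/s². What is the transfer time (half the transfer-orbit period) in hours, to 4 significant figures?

The Hohmann ellipse has a_t = (r₁ + r₂)/2 = 15762 km.
Transfer time t = π√(a_t³/μ) = π√((15762)³ / 42830) = 30040 s.
Converting: 30040 s ÷ 3600 s/hour = 8.344 hours.

t = 8.344 hours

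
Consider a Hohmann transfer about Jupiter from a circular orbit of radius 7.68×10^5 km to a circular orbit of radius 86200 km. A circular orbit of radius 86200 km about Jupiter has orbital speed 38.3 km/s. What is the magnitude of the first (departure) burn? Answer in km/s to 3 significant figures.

From the circular-orbit relation v² = μ/r at r = 86200 km: μ = v²r = (38.3)² × 86200 = 1.26446×10^8 km³/s².
Semi-major axis of the transfer orbit: a_t = (7.680×10^5 + 86200)/2 = 4.271×10^5 km.
On the circular orbit at r = 7.680×10^5 km, v_c = √(μ/r) = 12.8313 km/s.
Transfer-orbit speed at the same r (vis-viva, a = a_t): v_t = √[μ(2/r − 1/a_t)] = 5.76449 km/s.
Δv₁ = |v_t − v_c| = |5.76449 − 12.8313| = 7.067 km/s.

Δv₁ = 7.07 km/s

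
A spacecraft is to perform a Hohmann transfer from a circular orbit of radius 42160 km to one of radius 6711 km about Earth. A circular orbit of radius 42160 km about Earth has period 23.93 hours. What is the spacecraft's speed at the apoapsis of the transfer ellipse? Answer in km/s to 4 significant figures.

From Kepler's third law T² = 4π²r³/μ at r = 42160 km, T = 23.93 hours = 23.93 × 3600 s = 86148 s: μ = 4π²r³/T² = 3.98631×10^5 km³/s².
Transfer-ellipse semi-major axis a_t = (r₁ + r₂)/2 = (42160 + 6711)/2 = 24435.5 km.
At apoapsis, r = 42160 km.
Vis-viva: v = √[μ(2/r − 1/a_t)] = √[3.98631×10^5 × (2/42160 − 1/24435.5)] = 1.611 km/s.

v = 1.611 km/s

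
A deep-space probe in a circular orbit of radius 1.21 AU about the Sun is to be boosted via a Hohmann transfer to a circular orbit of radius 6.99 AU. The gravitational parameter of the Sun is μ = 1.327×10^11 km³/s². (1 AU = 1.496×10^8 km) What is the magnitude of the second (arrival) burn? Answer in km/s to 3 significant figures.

Δv₂ = 5.15 km/s

In km: r₁ = 1.21 × 1.496×10^8 = 1.81016×10^8 km; r₂ = 6.99 × 1.496×10^8 = 1.045704×10^9 km.
Transfer-ellipse semi-major axis a_t = (r₁ + r₂)/2 = (1.81016×10^8 + 1.045704×10^9)/2 = 6.1336×10^8 km.
On the circular orbit at r = 1.045704×10^9 km, v_c = √(μ/r) = 11.265 km/s.
Transfer-orbit speed at the same r (vis-viva, a = a_t): v_t = √[μ(2/r − 1/a_t)] = 6.1197 km/s.
Δv₂ = |v_t − v_c| = |6.1197 − 11.265| = 5.145 km/s.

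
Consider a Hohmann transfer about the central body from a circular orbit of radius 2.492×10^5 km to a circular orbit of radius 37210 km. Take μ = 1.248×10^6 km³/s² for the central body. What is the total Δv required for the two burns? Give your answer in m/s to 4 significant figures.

Transfer-ellipse semi-major axis a_t = (r₁ + r₂)/2 = (2.492×10^5 + 37210)/2 = 1.43205×10^5 km.
Circular speed at r₁: v₁ = √(μ/r₁) = √(1.248×10^6/2.492×10^5) = 2.238 km/s.
Transfer-orbit speed at r₁ (v² = μ(2/r − 1/a)): v_a = √[μ(2/r₁ − 1/a_t)] = 1.141 km/s.
First burn Δv₁ = |v_a − v₁| = 1.097 km/s.
Circular speed at r₂: v₂ = √(μ/r₂) = 5.7913 km/s.
Transfer-orbit speed at r₂: v_p = √[μ(2/r₂ − 1/a_t)] = 7.6396 km/s.
Second burn Δv₂ = |v₂ − v_p| = 1.848 km/s.
Δv = Δv₁ + Δv₂ = 1.097 + 1.848 = 2.945 km/s.

Δv = 2945 m/s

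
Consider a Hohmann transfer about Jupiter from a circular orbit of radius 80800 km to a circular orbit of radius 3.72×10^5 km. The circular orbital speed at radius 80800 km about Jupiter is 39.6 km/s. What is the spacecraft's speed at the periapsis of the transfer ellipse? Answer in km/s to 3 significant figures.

From the circular-orbit relation v² = μ/r at r = 80800 km: μ = v²r = (39.6)² × 80800 = 1.26707×10^8 km³/s².
Semi-major axis of the transfer orbit: a_t = (80800 + 3.720×10^5)/2 = 2.264×10^5 km.
The periapsis of the transfer ellipse is at r = 80800 km.
From the vis-viva equation, v = √[μ(2/r − 1/a_t)] = 50.76 km/s.

v = 50.8 km/s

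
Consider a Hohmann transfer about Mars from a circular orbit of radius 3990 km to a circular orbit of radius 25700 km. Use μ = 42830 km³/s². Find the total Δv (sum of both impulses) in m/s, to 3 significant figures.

Semi-major axis of the transfer orbit: a_t = (3990 + 25700)/2 = 14845 km.
At r₁ the circular-orbit speed is v₁ = √(μ/r₁) = 3.27633 km/s.
On the transfer ellipse at r₁, vis-viva gives v_p = √[μ(2/r₁ − 1/a_t)] = 4.31086 km/s.
First burn Δv₁ = |v_p − v₁| = 1.0345 km/s.
Circular speed at r₂: v₂ = √(μ/r₂) = 1.29094 km/s.
Transfer-orbit speed at r₂: v_a = √[μ(2/r₂ − 1/a_t)] = 0.669274 km/s.
Second burn Δv₂ = |v₂ − v_a| = 0.62167 km/s.
Total Δv = Δv₁ + Δv₂ = 1.656 km/s.

Δv = 1660 m/s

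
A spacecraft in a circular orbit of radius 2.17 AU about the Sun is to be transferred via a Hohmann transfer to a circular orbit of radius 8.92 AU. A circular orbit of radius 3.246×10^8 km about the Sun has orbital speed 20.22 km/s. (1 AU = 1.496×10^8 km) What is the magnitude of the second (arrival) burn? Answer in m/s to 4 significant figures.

From the circular-orbit relation v² = μ/r at r = 3.246×10^8 km: μ = v²r = (20.22)² × 3.246×10^8 = 1.32712×10^11 km³/s².
In km: r₁ = 2.17 × 1.496×10^8 = 3.24632×10^8 km; r₂ = 8.92 × 1.496×10^8 = 1.334432×10^9 km.
Semi-major axis of the transfer orbit: a_t = (3.24632×10^8 + 1.334432×10^9)/2 = 8.29532×10^8 km.
On the circular orbit at r = 1.334432×10^9 km, v_c = √(μ/r) = 9.973 km/s.
Vis-viva on the transfer ellipse at r = 1.334432×10^9 km gives v_t = √[μ(2/r − 1/a_t)] = 6.239 km/s.
Δv₂ = |v_t − v_c| = |6.239 − 9.973| = 3.734 km/s.

Δv₂ = 3734 m/s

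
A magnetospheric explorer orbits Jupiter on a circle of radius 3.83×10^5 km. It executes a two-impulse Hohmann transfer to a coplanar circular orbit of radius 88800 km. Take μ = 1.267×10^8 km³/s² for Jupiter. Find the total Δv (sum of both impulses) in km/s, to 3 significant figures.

Δv = 17.4 km/s

The Hohmann ellipse has a_t = (r₁ + r₂)/2 = 2.359×10^5 km.
Circular speed at r₁: v₁ = √(μ/r₁) = √(1.267×10^8/3.830×10^5) = 18.188 km/s.
On the transfer ellipse at r₁, vis-viva equation gives v_a = √[μ(2/r₁ − 1/a_t)] = 11.159 km/s.
First burn Δv₁ = |v_a − v₁| = 7.029 km/s.
Circular speed at r₂: v₂ = √(μ/r₂) = 37.77 km/s.
Transfer-orbit speed at r₂: v_p = √[μ(2/r₂ − 1/a_t)] = 48.13 km/s.
Second burn Δv₂ = |v₂ − v_p| = 10.36 km/s.
Total Δv = Δv₁ + Δv₂ = 17.39 km/s.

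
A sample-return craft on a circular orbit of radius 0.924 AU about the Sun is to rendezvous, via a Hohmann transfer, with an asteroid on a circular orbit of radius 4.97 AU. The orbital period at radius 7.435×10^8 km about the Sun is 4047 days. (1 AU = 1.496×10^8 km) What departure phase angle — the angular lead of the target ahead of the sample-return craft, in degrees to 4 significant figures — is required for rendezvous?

From Kepler's third law T² = 4π²r³/μ at r = 7.435×10^8 km, T = 4047 days = 4047 × 86400 s = 3.496608×10^8 s: μ = 4π²r³/T² = 1.32712×10^11 km³/s².
In km: r₁ = 0.924 × 1.496×10^8 = 1.382304×10^8 km; r₂ = 4.97 × 1.496×10^8 = 7.43512×10^8 km.
Semi-major axis of the transfer orbit: a_t = (1.382304×10^8 + 7.43512×10^8)/2 = 4.408712×10^8 km.
Transfer time t = π√(a_t³/μ) = 7.983×10^7 s.
Target angular speed ω₂ = √(μ/r₂³) = 1.797×10^-8 rad/s.
Angle swept by the target during transfer: ω₂·t = 1.4345 rad = 82.19°.
The sample-return craft traverses 180° on the transfer ellipse, so the target must lead by 180° − 82.19° = 97.81°.

φ = 97.81°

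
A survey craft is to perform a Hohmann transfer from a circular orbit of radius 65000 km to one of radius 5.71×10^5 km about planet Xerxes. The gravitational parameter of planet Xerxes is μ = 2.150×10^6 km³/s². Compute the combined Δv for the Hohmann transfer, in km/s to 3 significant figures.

Δv = 3.02 km/s

Semi-major axis of the transfer orbit: a_t = (65000 + 5.710×10^5)/2 = 3.180×10^5 km.
Circular speed at r₁: v₁ = √(μ/r₁) = √(2.150×10^6/65000) = 5.7513 km/s.
Transfer-orbit speed at r₁ (v² = μ(2/r − 1/a)): v_p = √[μ(2/r₁ − 1/a_t)] = 7.7067 km/s.
First burn Δv₁ = |v_p − v₁| = 1.9554 km/s.
At r₂, v₂ = √(μ/r₂) = 1.940444 km/s.
Transfer-orbit speed at r₂: v_a = √[μ(2/r₂ − 1/a_t)] = 0.8772923 km/s.
Second burn Δv₂ = |v₂ − v_a| = 1.0632 km/s.
Total Δv = Δv₁ + Δv₂ = 3.019 km/s.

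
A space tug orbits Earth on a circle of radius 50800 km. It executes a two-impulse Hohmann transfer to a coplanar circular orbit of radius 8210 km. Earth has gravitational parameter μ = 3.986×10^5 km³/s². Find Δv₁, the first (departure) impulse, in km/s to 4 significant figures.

Transfer-ellipse semi-major axis a_t = (r₁ + r₂)/2 = (50800 + 8210)/2 = 29505 km.
On the circular orbit at r = 50800 km, v_c = √(μ/r) = 2.8012 km/s.
Vis-viva on the transfer ellipse at r = 50800 km gives v_t = √[μ(2/r − 1/a_t)] = 1.4776 km/s.
Δv₁ = |v_t − v_c| = |1.4776 − 2.8012| = 1.324 km/s.

Δv₁ = 1.324 km/s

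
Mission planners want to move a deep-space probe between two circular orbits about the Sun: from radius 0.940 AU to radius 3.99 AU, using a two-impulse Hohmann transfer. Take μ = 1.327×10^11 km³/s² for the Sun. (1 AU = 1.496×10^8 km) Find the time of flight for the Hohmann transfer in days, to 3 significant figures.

In km: r₁ = 0.940 × 1.496×10^8 = 1.40624×10^8 km; r₂ = 3.99 × 1.496×10^8 = 5.96904×10^8 km.
The Hohmann ellipse has a_t = (r₁ + r₂)/2 = 3.68764×10^8 km.
Half the transfer-orbit period gives t = π√(a_t³/μ) = 6.107×10^7 s.
Converting: 6.107×10^7 s ÷ 86400 s/day = 707 days.

t = 707 days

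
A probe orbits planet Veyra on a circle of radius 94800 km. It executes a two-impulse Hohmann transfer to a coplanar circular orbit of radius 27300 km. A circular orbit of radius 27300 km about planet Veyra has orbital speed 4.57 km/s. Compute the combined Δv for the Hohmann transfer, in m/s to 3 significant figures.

Δv = 1940 m/s

From the circular-orbit relation v² = μ/r at r = 27300 km: μ = v²r = (4.57)² × 27300 = 5.70158×10^5 km³/s².
The Hohmann ellipse has a_t = (r₁ + r₂)/2 = 61050 km.
At r₁ the circular-orbit speed is v₁ = √(μ/r₁) = 2.45241 km/s.
Transfer-orbit speed at r₁ (vis-viva): v_a = √[μ(2/r₁ − 1/a_t)] = 1.63995 km/s.
First burn Δv₁ = |v_a − v₁| = 0.81246 km/s.
Circular speed at r₂: v₂ = √(μ/r₂) = 4.5700 km/s.
Transfer-orbit speed at r₂: v_p = √[μ(2/r₂ − 1/a_t)] = 5.6948 km/s.
Second burn Δv₂ = |v₂ − v_p| = 1.1248 km/s.
Total Δv = Δv₁ + Δv₂ = 1.937 km/s.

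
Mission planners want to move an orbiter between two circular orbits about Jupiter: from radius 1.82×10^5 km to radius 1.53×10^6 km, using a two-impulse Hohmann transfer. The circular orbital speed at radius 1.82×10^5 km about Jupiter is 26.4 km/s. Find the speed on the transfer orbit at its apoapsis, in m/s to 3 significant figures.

From the circular-orbit relation v² = μ/r at r = 1.82×10^5 km: μ = v²r = (26.4)² × 1.82×10^5 = 1.26847×10^8 km³/s².
The Hohmann ellipse has a_t = (r₁ + r₂)/2 = 8.560×10^5 km.
The apoapsis of the transfer ellipse is at r = 1.530×10^6 km.
From the vis-viva equation, v = √[μ(2/r − 1/a_t)] = 4.198 km/s.

v = 4200 m/s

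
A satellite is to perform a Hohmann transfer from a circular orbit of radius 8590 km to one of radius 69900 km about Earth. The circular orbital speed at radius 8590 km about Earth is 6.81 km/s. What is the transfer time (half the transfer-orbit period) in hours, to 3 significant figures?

t = 10.7 hours

From the circular-orbit relation v² = μ/r at r = 8590 km: μ = v²r = (6.81)² × 8590 = 3.98371×10^5 km³/s².
The Hohmann ellipse has a_t = (r₁ + r₂)/2 = 39245 km.
Half the transfer-orbit period gives t = π√(a_t³/μ) = 38697 s.
Converting: 38697 s ÷ 3600 s/hour = 10.7 hours.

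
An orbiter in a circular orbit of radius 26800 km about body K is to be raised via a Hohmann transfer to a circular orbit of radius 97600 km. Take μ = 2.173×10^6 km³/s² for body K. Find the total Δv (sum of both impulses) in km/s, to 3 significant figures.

Transfer-ellipse semi-major axis a_t = (r₁ + r₂)/2 = (26800 + 97600)/2 = 62200 km.
Circular speed at r₁: v₁ = √(μ/r₁) = √(2.173×10^6/26800) = 9.005 km/s.
Transfer-orbit speed at r₁ (vis-viva): v_p = √[μ(2/r₁ − 1/a_t)] = 11.28 km/s.
First burn Δv₁ = |v_p − v₁| = 2.275 km/s.
At r₂, v₂ = √(μ/r₂) = 4.7185 km/s.
Transfer-orbit speed at r₂: v_a = √[μ(2/r₂ − 1/a_t)] = 3.0973 km/s.
Second burn Δv₂ = |v₂ − v_a| = 1.621 km/s.
Total Δv = Δv₁ + Δv₂ = 3.896 km/s.

Δv = 3.90 km/s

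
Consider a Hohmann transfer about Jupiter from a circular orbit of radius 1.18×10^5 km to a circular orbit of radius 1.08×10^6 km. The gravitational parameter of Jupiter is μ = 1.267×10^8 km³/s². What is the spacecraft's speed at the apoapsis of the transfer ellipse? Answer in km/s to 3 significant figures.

Semi-major axis of the transfer orbit: a_t = (1.180×10^5 + 1.080×10^6)/2 = 5.990×10^5 km.
The apoapsis of the transfer ellipse is at r = 1.080×10^6 km.
Applying v² = μ(2/r − 1/a_t): v = 4.807 km/s.

v = 4.81 km/s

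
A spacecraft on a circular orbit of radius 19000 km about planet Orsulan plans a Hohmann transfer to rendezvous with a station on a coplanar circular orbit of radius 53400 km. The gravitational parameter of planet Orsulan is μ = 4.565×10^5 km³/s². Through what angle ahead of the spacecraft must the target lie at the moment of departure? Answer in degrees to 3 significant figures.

Transfer-ellipse semi-major axis a_t = (r₁ + r₂)/2 = (19000 + 53400)/2 = 36200 km.
The half-period of the transfer ellipse is t = π√(a_t³/μ) = 32025 s.
The target's mean motion on its circular orbit is ω₂ = √(μ/r₂³) = 5.4753×10^-5 rad/s.
Angle swept by the target during transfer: ω₂·t = 1.7535 rad = 100.5°.
Arrival is 180° from departure on the ellipse, so φ = 180° − 100.5° = 79.5°.

φ = 79.5°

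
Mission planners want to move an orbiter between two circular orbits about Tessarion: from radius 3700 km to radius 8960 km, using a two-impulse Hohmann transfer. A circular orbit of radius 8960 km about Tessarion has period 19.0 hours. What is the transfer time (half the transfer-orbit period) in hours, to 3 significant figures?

From Kepler's third law T² = 4π²r³/μ at r = 8960 km, T = 19.0 hours = 19.0 × 3600 s = 68400 s: μ = 4π²r³/T² = 6069.76 km³/s².
Transfer-ellipse semi-major axis a_t = (r₁ + r₂)/2 = (3700 + 8960)/2 = 6330 km.
Half the transfer-orbit period gives t = π√(a_t³/μ) = 20310 s.
Converting: 20310 s ÷ 3600 s/hour = 5.64 hours.

t = 5.64 hours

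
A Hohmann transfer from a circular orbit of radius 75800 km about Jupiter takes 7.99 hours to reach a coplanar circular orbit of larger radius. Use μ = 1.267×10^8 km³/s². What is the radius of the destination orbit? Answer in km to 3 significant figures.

r₂ = 3.64×10^5 km

Transfer time t = 7.99 hours = 28764 s, and t = π√(a_t³/μ).
So a_t = (μ t²/π²)^(1/3) = (1.267×10^8 × (28764)² / π²)^(1/3) = 2.1982×10^5 km.
Since a_t = (r₁ + r₂)/2, r₂ = 2a_t − r₁ = 2×2.1982×10^5 − 75800 = 3.6384×10^5 km.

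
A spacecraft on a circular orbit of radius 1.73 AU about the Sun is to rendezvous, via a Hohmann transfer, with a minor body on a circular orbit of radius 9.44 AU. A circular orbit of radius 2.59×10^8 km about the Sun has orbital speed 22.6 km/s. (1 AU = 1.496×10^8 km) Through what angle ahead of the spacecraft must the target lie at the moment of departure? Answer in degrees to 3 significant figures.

From the circular-orbit relation v² = μ/r at r = 2.59×10^8 km: μ = v²r = (22.6)² × 2.59×10^8 = 1.32287×10^11 km³/s².
In km: r₁ = 1.73 × 1.496×10^8 = 2.58808×10^8 km; r₂ = 9.44 × 1.496×10^8 = 1.412224×10^9 km.
Transfer-ellipse semi-major axis a_t = (r₁ + r₂)/2 = (2.58808×10^8 + 1.412224×10^9)/2 = 8.35516×10^8 km.
Transfer time t = π√(a_t³/μ) = 2.0860×10^8 s.
The target's mean motion on its circular orbit is ω₂ = √(μ/r₂³) = 6.8534×10^-9 rad/s.
Angle swept by the target during transfer: ω₂·t = 1.4296 rad = 81.91°.
The spacecraft traverses 180° on the transfer ellipse, so the target must lead by 180° − 81.91° = 98.1°.

φ = 98.1°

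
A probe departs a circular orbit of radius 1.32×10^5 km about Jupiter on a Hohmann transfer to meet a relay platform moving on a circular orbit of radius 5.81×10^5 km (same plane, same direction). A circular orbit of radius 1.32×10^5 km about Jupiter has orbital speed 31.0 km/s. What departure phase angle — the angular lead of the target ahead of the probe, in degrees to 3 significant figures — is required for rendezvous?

From the circular-orbit relation v² = μ/r at r = 1.32×10^5 km: μ = v²r = (31.0)² × 1.32×10^5 = 1.26852×10^8 km³/s².
Transfer-ellipse semi-major axis a_t = (r₁ + r₂)/2 = (1.320×10^5 + 5.810×10^5)/2 = 3.565×10^5 km.
The half-period of the transfer ellipse is t = π√(a_t³/μ) = 59370 s.
Target angular speed ω₂ = √(μ/r₂³) = 2.543×10^-5 rad/s.
Angle swept by the target during transfer: ω₂·t = 1.510 rad = 86.52°.
Arrival is 180° from departure on the ellipse, so φ = 180° − 86.52° = 93.5°.

φ = 93.5°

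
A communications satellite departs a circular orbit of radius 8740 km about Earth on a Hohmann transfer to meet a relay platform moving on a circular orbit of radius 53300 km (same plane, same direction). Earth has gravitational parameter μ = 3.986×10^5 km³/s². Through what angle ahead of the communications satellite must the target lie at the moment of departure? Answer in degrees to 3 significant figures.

Semi-major axis of the transfer orbit: a_t = (8740 + 53300)/2 = 31020 km.
Transfer time t = π√(a_t³/μ) = 27186 s.
The target's mean motion on its circular orbit is ω₂ = √(μ/r₂³) = 5.1307×10^-5 rad/s.
Angle swept by the target during transfer: ω₂·t = 1.3948 rad = 79.92°.
The communications satellite traverses 180° on the transfer ellipse, so the target must lead by 180° − 79.92° = 100°.

φ = 100°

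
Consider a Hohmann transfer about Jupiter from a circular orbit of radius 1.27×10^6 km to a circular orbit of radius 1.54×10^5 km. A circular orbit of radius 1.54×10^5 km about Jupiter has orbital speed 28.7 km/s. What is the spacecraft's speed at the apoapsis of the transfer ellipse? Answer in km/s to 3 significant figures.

From the circular-orbit relation v² = μ/r at r = 1.54×10^5 km: μ = v²r = (28.7)² × 1.54×10^5 = 1.26848×10^8 km³/s².
Semi-major axis of the transfer orbit: a_t = (1.270×10^6 + 1.540×10^5)/2 = 7.120×10^5 km.
At apoapsis, r = 1.270×10^6 km.
Vis-viva: v = √[μ(2/r − 1/a_t)] = √[1.26848×10^8 × (2/1.270×10^6 − 1/7.120×10^5)] = 4.648 km/s.

v = 4.65 km/s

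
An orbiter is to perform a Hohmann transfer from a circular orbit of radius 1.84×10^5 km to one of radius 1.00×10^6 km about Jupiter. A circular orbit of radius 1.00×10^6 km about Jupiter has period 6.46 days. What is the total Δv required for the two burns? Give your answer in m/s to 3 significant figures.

Δv = 12800 m/s

From Kepler's third law T² = 4π²r³/μ at r = 1.00×10^6 km, T = 6.46 days = 6.46 × 86400 s = 5.58144×10^5 s: μ = 4π²r³/T² = 1.26726×10^8 km³/s².
Semi-major axis of the transfer orbit: a_t = (1.840×10^5 + 1.000×10^6)/2 = 5.920×10^5 km.
At r₁ the circular-orbit speed is v₁ = √(μ/r₁) = 26.244 km/s.
Transfer-orbit speed at r₁ (vis-viva): v_p = √[μ(2/r₁ − 1/a_t)] = 34.109 km/s.
First burn Δv₁ = |v_p − v₁| = 7.865 km/s.
Circular speed at r₂: v₂ = √(μ/r₂) = 11.257 km/s.
Transfer-orbit speed at r₂: v_a = √[μ(2/r₂ − 1/a_t)] = 6.2760 km/s.
Second burn Δv₂ = |v₂ − v_a| = 4.981 km/s.
Δv = Δv₁ + Δv₂ = 7.865 + 4.981 = 12.85 km/s.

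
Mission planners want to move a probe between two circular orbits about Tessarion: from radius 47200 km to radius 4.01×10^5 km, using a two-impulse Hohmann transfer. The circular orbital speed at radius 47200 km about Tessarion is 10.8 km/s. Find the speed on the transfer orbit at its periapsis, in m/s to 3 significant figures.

From the circular-orbit relation v² = μ/r at r = 47200 km: μ = v²r = (10.8)² × 47200 = 5.50541×10^6 km³/s².
Semi-major axis of the transfer orbit: a_t = (47200 + 4.010×10^5)/2 = 2.241×10^5 km.
The periapsis of the transfer ellipse is at r = 47200 km.
Applying v² = μ(2/r − 1/a_t): v = 14.45 km/s.

v = 14400 m/s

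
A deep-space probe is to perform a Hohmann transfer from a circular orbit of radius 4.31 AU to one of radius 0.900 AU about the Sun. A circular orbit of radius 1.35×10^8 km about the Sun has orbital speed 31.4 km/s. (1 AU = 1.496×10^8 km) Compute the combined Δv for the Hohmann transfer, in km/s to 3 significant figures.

From the circular-orbit relation v² = μ/r at r = 1.35×10^8 km: μ = v²r = (31.4)² × 1.35×10^8 = 1.33105×10^11 km³/s².
In km: r₁ = 4.31 × 1.496×10^8 = 6.44776×10^8 km; r₂ = 0.900 × 1.496×10^8 = 1.3464×10^8 km.
Semi-major axis of the transfer orbit: a_t = (6.44776×10^8 + 1.3464×10^8)/2 = 3.89708×10^8 km.
Circular speed at r₁: v₁ = √(μ/r₁) = √(1.33105×10^11/6.44776×10^8) = 14.368 km/s.
On the transfer ellipse at r₁, vis-viva equation gives v_a = √[μ(2/r₁ − 1/a_t)] = 8.4452 km/s.
First burn Δv₁ = |v_a − v₁| = 5.923 km/s.
Circular speed at r₂: v₂ = √(μ/r₂) = 31.442 km/s.
Transfer-orbit speed at r₂: v_p = √[μ(2/r₂ − 1/a_t)] = 40.443 km/s.
Second burn Δv₂ = |v₂ − v_p| = 9.001 km/s.
Total Δv = Δv₁ + Δv₂ = 14.92 km/s.

Δv = 14.9 km/s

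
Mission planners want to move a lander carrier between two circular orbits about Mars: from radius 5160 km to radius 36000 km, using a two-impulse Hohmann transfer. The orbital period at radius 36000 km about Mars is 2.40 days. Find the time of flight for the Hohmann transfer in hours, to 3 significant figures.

From Kepler's third law T² = 4π²r³/μ at r = 36000 km, T = 2.40 days = 2.40 × 86400 s = 2.0736×10^5 s: μ = 4π²r³/T² = 42836.8 km³/s².
Semi-major axis of the transfer orbit: a_t = (5160 + 36000)/2 = 20580 km.
Half the transfer-orbit period gives t = π√(a_t³/μ) = 44810 s.
Converting: 44810 s ÷ 3600 s/hour = 12.4 hours.

t = 12.4 hours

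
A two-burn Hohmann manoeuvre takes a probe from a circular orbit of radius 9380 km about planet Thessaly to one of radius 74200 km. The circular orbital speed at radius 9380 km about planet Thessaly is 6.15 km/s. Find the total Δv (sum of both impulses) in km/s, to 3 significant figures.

Δv = 3.20 km/s

From the circular-orbit relation v² = μ/r at r = 9380 km: μ = v²r = (6.15)² × 9380 = 3.54775×10^5 km³/s².
Transfer-ellipse semi-major axis a_t = (r₁ + r₂)/2 = (9380 + 74200)/2 = 41790 km.
At r₁ the circular-orbit speed is v₁ = √(μ/r₁) = 6.150 km/s.
Transfer-orbit speed at r₁ (v² = μ(2/r − 1/a)): v_p = √[μ(2/r₁ − 1/a_t)] = 8.195 km/s.
First burn Δv₁ = |v_p − v₁| = 2.045 km/s.
At r₂, v₂ = √(μ/r₂) = 2.187 km/s.
Transfer-orbit speed at r₂: v_a = √[μ(2/r₂ − 1/a_t)] = 1.036 km/s.
Second burn Δv₂ = |v₂ − v_a| = 1.151 km/s.
Total Δv = Δv₁ + Δv₂ = 3.196 km/s.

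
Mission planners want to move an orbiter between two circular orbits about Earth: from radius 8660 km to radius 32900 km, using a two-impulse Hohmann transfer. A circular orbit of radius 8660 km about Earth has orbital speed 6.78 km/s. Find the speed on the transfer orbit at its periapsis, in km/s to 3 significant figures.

v = 8.53 km/s

From the circular-orbit relation v² = μ/r at r = 8660 km: μ = v²r = (6.78)² × 8660 = 3.98086×10^5 km³/s².
Semi-major axis of the transfer orbit: a_t = (8660 + 32900)/2 = 20780 km.
The periapsis of the transfer ellipse is at r = 8660 km.
Vis-viva: v = √[μ(2/r − 1/a_t)] = √[3.98086×10^5 × (2/8660 − 1/20780)] = 8.531 km/s.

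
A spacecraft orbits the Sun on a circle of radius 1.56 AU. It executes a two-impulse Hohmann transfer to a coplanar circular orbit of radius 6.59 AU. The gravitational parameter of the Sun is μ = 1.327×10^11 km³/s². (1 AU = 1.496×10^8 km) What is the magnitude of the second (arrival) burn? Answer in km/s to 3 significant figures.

Δv₂ = 4.42 km/s

In km: r₁ = 1.56 × 1.496×10^8 = 2.33376×10^8 km; r₂ = 6.59 × 1.496×10^8 = 9.85864×10^8 km.
The Hohmann ellipse has a_t = (r₁ + r₂)/2 = 6.0962×10^8 km.
On the circular orbit at r = 9.85864×10^8 km, v_c = √(μ/r) = 11.6018 km/s.
Transfer-orbit speed at the same r (vis-viva, a = a_t): v_t = √[μ(2/r − 1/a_t)] = 7.17836 km/s.
Δv₂ = |v_t − v_c| = |7.17836 − 11.6018| = 4.423 km/s.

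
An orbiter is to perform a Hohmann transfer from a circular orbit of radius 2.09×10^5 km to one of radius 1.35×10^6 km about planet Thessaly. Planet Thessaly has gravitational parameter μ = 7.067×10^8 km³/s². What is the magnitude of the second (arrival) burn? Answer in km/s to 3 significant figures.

Transfer-ellipse semi-major axis a_t = (r₁ + r₂)/2 = (2.090×10^5 + 1.350×10^6)/2 = 7.795×10^5 km.
Circular speed at r = 1.350×10^6 km: v_c = √(μ/r) = 22.88 km/s.
Transfer-orbit speed at the same r (vis-viva, a = a_t): v_t = √[μ(2/r − 1/a_t)] = 11.85 km/s.
Δv₂ = |v_t − v_c| = |11.85 − 22.88| = 11.03 km/s.

Δv₂ = 11.0 km/s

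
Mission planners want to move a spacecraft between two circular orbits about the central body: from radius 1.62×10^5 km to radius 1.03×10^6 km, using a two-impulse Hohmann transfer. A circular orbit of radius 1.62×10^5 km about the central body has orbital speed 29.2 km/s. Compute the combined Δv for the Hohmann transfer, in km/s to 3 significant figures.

From the circular-orbit relation v² = μ/r at r = 1.62×10^5 km: μ = v²r = (29.2)² × 1.62×10^5 = 1.38128×10^8 km³/s².
Semi-major axis of the transfer orbit: a_t = (1.620×10^5 + 1.030×10^6)/2 = 5.960×10^5 km.
At r₁ the circular-orbit speed is v₁ = √(μ/r₁) = 29.200 km/s.
On the transfer ellipse at r₁, vis-viva gives v_p = √[μ(2/r₁ − 1/a_t)] = 38.386 km/s.
First burn Δv₁ = |v_p − v₁| = 9.186 km/s.
At r₂, v₂ = √(μ/r₂) = 11.58 km/s.
Transfer-orbit speed at r₂: v_a = √[μ(2/r₂ − 1/a_t)] = 6.037 km/s.
Second burn Δv₂ = |v₂ − v_a| = 5.543 km/s.
Total Δv = Δv₁ + Δv₂ = 14.73 km/s.

Δv = 14.7 km/s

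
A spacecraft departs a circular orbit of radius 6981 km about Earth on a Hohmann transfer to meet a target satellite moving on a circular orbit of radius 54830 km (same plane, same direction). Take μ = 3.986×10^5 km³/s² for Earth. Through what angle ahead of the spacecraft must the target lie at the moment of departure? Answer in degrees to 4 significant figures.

Semi-major axis of the transfer orbit: a_t = (6981 + 54830)/2 = 30905.5 km.
The half-period of the transfer ellipse is t = π√(a_t³/μ) = 27036 s.
Target angular speed ω₂ = √(μ/r₂³) = 4.9175×10^-5 rad/s.
Angle swept by the target during transfer: ω₂·t = 1.3295 rad = 76.17°.
Arrival is 180° from departure on the ellipse, so φ = 180° − 76.17° = 103.8°.

φ = 103.8°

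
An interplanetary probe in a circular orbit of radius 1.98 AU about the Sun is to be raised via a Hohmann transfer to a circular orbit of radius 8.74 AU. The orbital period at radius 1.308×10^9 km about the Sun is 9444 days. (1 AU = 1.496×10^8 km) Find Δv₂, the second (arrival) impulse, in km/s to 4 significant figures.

Δv₂ = 3.951 km/s

From Kepler's third law T² = 4π²r³/μ at r = 1.308×10^9 km, T = 9444 days = 9444 × 86400 s = 8.159616×10^8 s: μ = 4π²r³/T² = 1.32692×10^11 km³/s².
In km: r₁ = 1.98 × 1.496×10^8 = 2.96208×10^8 km; r₂ = 8.74 × 1.496×10^8 = 1.307504×10^9 km.
Semi-major axis of the transfer orbit: a_t = (2.96208×10^8 + 1.307504×10^9)/2 = 8.01856×10^8 km.
Circular speed at r = 1.307504×10^9 km: v_c = √(μ/r) = 10.074 km/s.
Vis-viva on the transfer ellipse at r = 1.307504×10^9 km gives v_t = √[μ(2/r − 1/a_t)] = 6.1228 km/s.
Δv₂ = |v_t − v_c| = |6.1228 − 10.074| = 3.951 km/s.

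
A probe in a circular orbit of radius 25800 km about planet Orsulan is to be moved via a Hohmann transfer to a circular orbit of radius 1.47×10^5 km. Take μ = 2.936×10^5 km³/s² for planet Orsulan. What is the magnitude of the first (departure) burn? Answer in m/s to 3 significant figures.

The Hohmann ellipse has a_t = (r₁ + r₂)/2 = 86400 km.
Circular speed at r = 25800 km: v_c = √(μ/r) = 3.373 km/s.
Vis-viva on the transfer ellipse at r = 25800 km gives v_t = √[μ(2/r − 1/a_t)] = 4.400 km/s.
Δv₁ = |v_t − v_c| = |4.400 − 3.373| = 1.027 km/s.

Δv₁ = 1030 m/s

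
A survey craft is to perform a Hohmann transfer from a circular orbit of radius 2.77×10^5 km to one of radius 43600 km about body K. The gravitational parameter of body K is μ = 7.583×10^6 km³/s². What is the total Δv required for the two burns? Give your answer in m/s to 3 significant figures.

Semi-major axis of the transfer orbit: a_t = (2.770×10^5 + 43600)/2 = 1.603×10^5 km.
At r₁ the circular-orbit speed is v₁ = √(μ/r₁) = 5.23216 km/s.
On the transfer ellipse at r₁, v² = μ(2/r − 1/a) gives v_a = √[μ(2/r₁ − 1/a_t)] = 2.72871 km/s.
First burn Δv₁ = |v_a − v₁| = 2.50345 km/s.
At r₂, v₂ = √(μ/r₂) = 13.18795 km/s.
Transfer-orbit speed at r₂: v_p = √[μ(2/r₂ − 1/a_t)] = 17.33606 km/s.
Second burn Δv₂ = |v₂ − v_p| = 4.14811 km/s.
Δv = Δv₁ + Δv₂ = 2.50345 + 4.14811 = 6.652 km/s.

Δv = 6650 m/s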